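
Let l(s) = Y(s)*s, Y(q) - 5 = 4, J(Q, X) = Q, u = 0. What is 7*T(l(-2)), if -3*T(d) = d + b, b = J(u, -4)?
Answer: 42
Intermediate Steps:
b = 0
Y(q) = 9 (Y(q) = 5 + 4 = 9)
l(s) = 9*s
T(d) = -d/3 (T(d) = -(d + 0)/3 = -d/3)
7*T(l(-2)) = 7*(-3*(-2)) = 7*(-⅓*(-18)) = 7*6 = 42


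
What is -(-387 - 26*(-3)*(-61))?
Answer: 5145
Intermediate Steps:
-(-387 - 26*(-3)*(-61)) = -(-387 + 78*(-61)) = -(-387 - 4758) = -1*(-5145) = 5145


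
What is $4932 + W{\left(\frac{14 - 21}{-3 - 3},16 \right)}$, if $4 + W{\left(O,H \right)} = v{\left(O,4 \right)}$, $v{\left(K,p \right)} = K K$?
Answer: $\frac{177457}{36} \approx 4929.4$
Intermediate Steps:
$v{\left(K,p \right)} = K^{2}$
$W{\left(O,H \right)} = -4 + O^{2}$
$4932 + W{\left(\frac{14 - 21}{-3 - 3},16 \right)} = 4932 - \left(4 - \left(\frac{14 - 21}{-3 - 3}\right)^{2}\right) = 4932 - \left(4 - \left(- \frac{7}{-6}\right)^{2}\right) = 4932 - \left(4 - \left(\left(-7\right) \left(- \frac{1}{6}\right)\right)^{2}\right) = 4932 - \left(4 - \left(\frac{7}{6}\right)^{2}\right) = 4932 + \left(-4 + \frac{49}{36}\right) = 4932 - \frac{95}{36} = \frac{177457}{36}$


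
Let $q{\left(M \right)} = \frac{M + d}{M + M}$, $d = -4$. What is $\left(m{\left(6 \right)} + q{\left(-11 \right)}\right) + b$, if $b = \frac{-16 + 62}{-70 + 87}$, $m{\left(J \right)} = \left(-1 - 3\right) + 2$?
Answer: $\frac{519}{374} \approx 1.3877$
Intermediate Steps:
$m{\left(J \right)} = -2$ ($m{\left(J \right)} = -4 + 2 = -2$)
$b = \frac{46}{17} \approx 2.7059$
$q{\left(M \right)} = \frac{-4 + M}{2 M}$ ($q{\left(M \right)} = \frac{M - 4}{M + M} = \frac{-4 + M}{2 M}$)
$\left(m{\left(6 \right)} + q{\left(-11 \right)}\right) + b = \left(-2 + \frac{-4 - 11}{2 \left(-11\right)}\right) + \frac{46}{17} = \left(-2 + \frac{1}{2} \left(- \frac{1}{11}\right) \left(-15\right)\right) + \frac{46}{17} = \left(-2 + \frac{15}{22}\right) + \frac{46}{17} = - \frac{29}{22} + \frac{46}{17} = \frac{519}{374}$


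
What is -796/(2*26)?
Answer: -199/13 ≈ -15.308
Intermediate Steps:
-796/(2*26) = -796/52 = -796*1/52 = -199/13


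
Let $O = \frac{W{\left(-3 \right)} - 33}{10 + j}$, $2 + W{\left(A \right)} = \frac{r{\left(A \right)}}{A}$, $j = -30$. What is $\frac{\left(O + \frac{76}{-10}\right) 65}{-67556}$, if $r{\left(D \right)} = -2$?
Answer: $\frac{4589}{810672} \approx 0.0056607$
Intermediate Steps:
$W{\left(A \right)} = -2 - \frac{2}{A}$
$O = \frac{103}{60}$ ($O = \frac{\left(-2 - \frac{2}{-3}\right) - 33}{10 - 30} = \frac{\left(-2 - - \frac{2}{3}\right) - 33}{-20} = \left(\left(-2 + \frac{2}{3}\right) - 33\right) \left(- \frac{1}{20}\right) = \left(- \frac{4}{3} - 33\right) \left(- \frac{1}{20}\right) = \left(- \frac{103}{3}\right) \left(- \frac{1}{20}\right) = \frac{103}{60} \approx 1.7167$)
$\frac{\left(O + \frac{76}{-10}\right) 65}{-67556} = \frac{\left(\frac{103}{60} + \frac{76}{-10}\right) 65}{-67556} = \left(\frac{103}{60} + 76 \left(- \frac{1}{10}\right)\right) 65 \left(- \frac{1}{67556}\right) = \left(\frac{103}{60} - \frac{38}{5}\right) 65 \left(- \frac{1}{67556}\right) = \left(- \frac{353}{60}\right) 65 \left(- \frac{1}{67556}\right) = \left(- \frac{4589}{12}\right) \left(- \frac{1}{67556}\right) = \frac{4589}{810672}$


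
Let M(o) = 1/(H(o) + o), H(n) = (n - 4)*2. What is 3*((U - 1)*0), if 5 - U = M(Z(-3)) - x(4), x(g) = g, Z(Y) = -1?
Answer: 0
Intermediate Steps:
H(n) = -8 + 2*n (H(n) = (-4 + n)*2 = -8 + 2*n)
M(o) = 1/(-8 + 3*o) (M(o) = 1/((-8 + 2*o) + o) = 1/(-8 + 3*o))
U = 100/11 (U = 5 - (1/(-8 + 3*(-1)) - 1*4) = 5 - (1/(-8 - 3) - 4) = 5 - (1/(-11) - 4) = 5 - (-1/11 - 4) = 5 - 1*(-45/11) = 5 + 45/11 = 100/11 ≈ 9.0909)
3*((U - 1)*0) = 3*((100/11 - 1)*0) = 3*((89/11)*0) = 3*0 = 0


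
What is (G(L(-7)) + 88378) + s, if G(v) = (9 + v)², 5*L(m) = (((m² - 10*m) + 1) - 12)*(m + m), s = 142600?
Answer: 7926539/25 ≈ 3.1706e+5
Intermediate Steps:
L(m) = 2*m*(-11 + m² - 10*m)/5 (L(m) = ((((m² - 10*m) + 1) - 12)*(m + m))/5 = (((1 + m² - 10*m) - 12)*(2*m))/5 = ((-11 + m² - 10*m)*(2*m))/5 = (2*m*(-11 + m² - 10*m))/5 = 2*m*(-11 + m² - 10*m)/5)
(G(L(-7)) + 88378) + s = ((9 + (⅖)*(-7)*(-11 + (-7)² - 10*(-7)))² + 88378) + 142600 = ((9 + (⅖)*(-7)*(-11 + 49 + 70))² + 88378) + 142600 = ((9 + (⅖)*(-7)*108)² + 88378) + 142600 = ((9 - 1512/5)² + 88378) + 142600 = ((-1467/5)² + 88378) + 142600 = (2152089/25 + 88378) + 142600 = 4361539/25 + 142600 = 7926539/25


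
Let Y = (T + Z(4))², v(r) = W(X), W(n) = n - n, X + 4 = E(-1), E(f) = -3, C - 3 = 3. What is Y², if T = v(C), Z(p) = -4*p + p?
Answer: 20736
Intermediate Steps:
C = 6 (C = 3 + 3 = 6)
X = -7 (X = -4 - 3 = -7)
W(n) = 0
v(r) = 0
Z(p) = -3*p
T = 0
Y = 144 (Y = (0 - 3*4)² = (0 - 12)² = (-12)² = 144)
Y² = 144² = 20736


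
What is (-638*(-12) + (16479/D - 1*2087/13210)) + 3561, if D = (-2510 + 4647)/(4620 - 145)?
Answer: 1290800835421/28229770 ≈ 45725.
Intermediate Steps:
D = 2137/4475 ≈ 0.47754
(-638*(-12) + (16479/D - 1*2087/13210)) + 3561 = (-638*(-12) + (16479/(2137/4475) - 1*2087/13210)) + 3561 = (7656 + (16479*(4475/2137) - 2087*1/13210)) + 3561 = (7656 + (73743525/2137 - 2087/13210)) + 3561 = (7656 + 974147505331/28229770) + 3561 = 1190274624451/28229770 + 3561 = 1290800835421/28229770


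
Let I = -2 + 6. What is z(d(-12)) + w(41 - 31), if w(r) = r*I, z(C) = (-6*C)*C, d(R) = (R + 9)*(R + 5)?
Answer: -2606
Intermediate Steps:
I = 4
d(R) = (5 + R)*(9 + R) (d(R) = (9 + R)*(5 + R) = (5 + R)*(9 + R))
z(C) = -6*C**2
w(r) = 4*r (w(r) = r*4 = 4*r)
z(d(-12)) + w(41 - 31) = -6*(45 + (-12)**2 + 14*(-12))**2 + 4*(41 - 31) = -6*(45 + 144 - 168)**2 + 4*10 = -6*21**2 + 40 = -6*441 + 40 = -2646 + 40 = -2606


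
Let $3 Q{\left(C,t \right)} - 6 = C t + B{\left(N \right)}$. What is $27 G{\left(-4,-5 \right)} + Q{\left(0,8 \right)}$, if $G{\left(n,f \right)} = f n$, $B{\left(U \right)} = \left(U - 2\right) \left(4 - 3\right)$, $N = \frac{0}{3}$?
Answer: $\frac{1624}{3} \approx 541.33$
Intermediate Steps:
$N = 0$ ($N = 0 \cdot \frac{1}{3} = 0$)
$B{\left(U \right)} = -2 + U$ ($B{\left(U \right)} = \left(-2 + U\right) 1 = -2 + U$)
$Q{\left(C,t \right)} = \frac{4}{3} + \frac{C t}{3}$ ($Q{\left(C,t \right)} = 2 + \frac{C t + \left(-2 + 0\right)}{3} = 2 + \frac{C t - 2}{3} = 2 + \frac{-2 + C t}{3} = 2 + \left(- \frac{2}{3} + \frac{C t}{3}\right) = \frac{4}{3} + \frac{C t}{3}$)
$27 G{\left(-4,-5 \right)} + Q{\left(0,8 \right)} = 27 \left(\left(-5\right) \left(-4\right)\right) + \left(\frac{4}{3} + \frac{1}{3} \cdot 0 \cdot 8\right) = 27 \cdot 20 + \left(\frac{4}{3} + 0\right) = 540 + \frac{4}{3} = \frac{1624}{3}$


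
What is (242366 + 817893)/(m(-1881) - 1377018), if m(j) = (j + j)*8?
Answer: -1060259/1407114 ≈ -0.75350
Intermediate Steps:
m(j) = 16*j (m(j) = (2*j)*8 = 16*j)
(242366 + 817893)/(m(-1881) - 1377018) = (242366 + 817893)/(16*(-1881) - 1377018) = 1060259/(-30096 - 1377018) = 1060259/(-1407114) = 1060259*(-1/1407114) = -1060259/1407114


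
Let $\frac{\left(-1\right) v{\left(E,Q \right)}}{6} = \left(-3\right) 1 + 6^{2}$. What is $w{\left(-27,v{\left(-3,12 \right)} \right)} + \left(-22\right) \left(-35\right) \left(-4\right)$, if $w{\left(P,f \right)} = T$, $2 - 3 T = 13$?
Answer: $- \frac{9251}{3} \approx -3083.7$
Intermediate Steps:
$v{\left(E,Q \right)} = -198$ ($v{\left(E,Q \right)} = - 6 \left(\left(-3\right) 1 + 6^{2}\right) = - 6 \left(-3 + 36\right) = \left(-6\right) 33 = -198$)
$T = - \frac{11}{3}$ ($T = \frac{2}{3} - \frac{13}{3} = - \frac{11}{3} \approx -3.6667$)
$w{\left(P,f \right)} = - \frac{11}{3}$
$w{\left(-27,v{\left(-3,12 \right)} \right)} + \left(-22\right) \left(-35\right) \left(-4\right) = - \frac{11}{3} + \left(-22\right) \left(-35\right) \left(-4\right) = - \frac{11}{3} + 770 \left(-4\right) = - \frac{11}{3} - 3080 = - \frac{9251}{3}$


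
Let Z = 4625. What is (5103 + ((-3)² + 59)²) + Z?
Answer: 14352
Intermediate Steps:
(5103 + ((-3)² + 59)²) + Z = (5103 + ((-3)² + 59)²) + 4625 = (5103 + (9 + 59)²) + 4625 = (5103 + 68²) + 4625 = (5103 + 4624) + 4625 = 9727 + 4625 = 14352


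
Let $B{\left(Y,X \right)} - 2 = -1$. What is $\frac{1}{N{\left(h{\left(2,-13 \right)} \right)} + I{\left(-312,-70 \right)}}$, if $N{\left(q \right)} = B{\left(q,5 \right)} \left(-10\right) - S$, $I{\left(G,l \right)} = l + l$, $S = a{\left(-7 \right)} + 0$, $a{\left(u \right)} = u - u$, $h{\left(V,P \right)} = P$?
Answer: $- \frac{1}{150} \approx -0.0066667$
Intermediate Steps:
$B{\left(Y,X \right)} = 1$ ($B{\left(Y,X \right)} = 2 - 1 = 1$)
$a{\left(u \right)} = 0$
$S = 0$ ($S = 0 + 0 = 0$)
$I{\left(G,l \right)} = 2 l$
$N{\left(q \right)} = -10$ ($N{\left(q \right)} = 1 \left(-10\right) - 0 = -10 + 0 = -10$)
$\frac{1}{N{\left(h{\left(2,-13 \right)} \right)} + I{\left(-312,-70 \right)}} = \frac{1}{-10 + 2 \left(-70\right)} = \frac{1}{-10 - 140} = \frac{1}{-150} = - \frac{1}{150}$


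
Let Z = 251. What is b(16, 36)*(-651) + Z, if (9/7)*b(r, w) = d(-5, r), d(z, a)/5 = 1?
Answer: -6842/3 ≈ -2280.7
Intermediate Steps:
d(z, a) = 5 (d(z, a) = 5*1 = 5)
b(r, w) = 35/9 (b(r, w) = (7/9)*5 = 35/9)
b(16, 36)*(-651) + Z = (35/9)*(-651) + 251 = -7595/3 + 251 = -6842/3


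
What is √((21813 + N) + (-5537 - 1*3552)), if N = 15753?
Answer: √28477 ≈ 168.75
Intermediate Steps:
√((21813 + N) + (-5537 - 1*3552)) = √((21813 + 15753) + (-5537 - 1*3552)) = √(37566 + (-5537 - 3552)) = √(37566 - 9089) = √28477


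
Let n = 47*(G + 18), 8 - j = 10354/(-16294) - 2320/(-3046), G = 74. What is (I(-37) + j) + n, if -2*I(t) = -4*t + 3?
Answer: 105625159055/24815762 ≈ 4256.4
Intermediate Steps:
j = 97697099/12407881 (j = 8 - (10354/(-16294) - 2320/(-3046)) = 8 - (10354*(-1/16294) - 2320*(-1/3046)) = 8 - (-5177/8147 + 1160/1523) = 8 - 1*1565949/12407881 = 8 - 1565949/12407881 = 97697099/12407881 ≈ 7.8738)
I(t) = -3/2 + 2*t (I(t) = -(-4*t + 3)/2 = -(3 - 4*t)/2 = -3/2 + 2*t)
n = 4324 (n = 47*(74 + 18) = 47*92 = 4324)
(I(-37) + j) + n = ((-3/2 + 2*(-37)) + 97697099/12407881) + 4324 = ((-3/2 - 74) + 97697099/12407881) + 4324 = (-151/2 + 97697099/12407881) + 4324 = -1678195833/24815762 + 4324 = 105625159055/24815762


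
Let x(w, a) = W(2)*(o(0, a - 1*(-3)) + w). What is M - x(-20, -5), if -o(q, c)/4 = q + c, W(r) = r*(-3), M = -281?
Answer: -353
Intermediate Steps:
W(r) = -3*r
o(q, c) = -4*c - 4*q (o(q, c) = -4*(q + c) = -4*(c + q) = -4*c - 4*q)
x(w, a) = 72 - 6*w + 24*a (x(w, a) = (-3*2)*((-4*(a - 1*(-3)) - 4*0) + w) = -6*((-4*(a + 3) + 0) + w) = -6*((-4*(3 + a) + 0) + w) = -6*(((-12 - 4*a) + 0) + w) = -6*((-12 - 4*a) + w) = -6*(-12 + w - 4*a) = 72 - 6*w + 24*a)
M - x(-20, -5) = -281 - (72 - 6*(-20) + 24*(-5)) = -281 - (72 + 120 - 120) = -281 - 1*72 = -281 - 72 = -353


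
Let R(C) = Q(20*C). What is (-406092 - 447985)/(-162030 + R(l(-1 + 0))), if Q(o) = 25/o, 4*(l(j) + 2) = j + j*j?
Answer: 6832616/1296245 ≈ 5.2711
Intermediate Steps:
l(j) = -2 + j/4 + j**2/4 (l(j) = -2 + (j + j*j)/4 = -2 + (j + j**2)/4 = -2 + (j/4 + j**2/4) = -2 + j/4 + j**2/4)
R(C) = 5/(4*C) (R(C) = 25/((20*C)) = 25*(1/(20*C)) = 5/(4*C))
(-406092 - 447985)/(-162030 + R(l(-1 + 0))) = (-406092 - 447985)/(-162030 + 5/(4*(-2 + (-1 + 0)/4 + (-1 + 0)**2/4))) = -854077/(-162030 + 5/(4*(-2 + (1/4)*(-1) + (1/4)*(-1)**2))) = -854077/(-162030 + 5/(4*(-2 - 1/4 + (1/4)*1))) = -854077/(-162030 + 5/(4*(-2 - 1/4 + 1/4))) = -854077/(-162030 + (5/4)/(-2)) = -854077/(-162030 + (5/4)*(-1/2)) = -854077/(-162030 - 5/8) = -854077/(-1296245/8) = -854077*(-8/1296245) = 6832616/1296245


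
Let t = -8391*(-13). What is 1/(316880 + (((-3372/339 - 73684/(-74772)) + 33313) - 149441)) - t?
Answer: -46254609242010438/424031327009 ≈ -1.0908e+5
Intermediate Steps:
t = 109083
1/(316880 + (((-3372/339 - 73684/(-74772)) + 33313) - 149441)) - t = 1/(316880 + (((-3372/339 - 73684/(-74772)) + 33313) - 149441)) - 1*109083 = 1/(316880 + (((-3372*1/339 - 73684*(-1/74772)) + 33313) - 149441)) - 109083 = 1/(316880 + (((-1124/113 + 18421/18693) + 33313) - 149441)) - 109083 = 1/(316880 + ((-18929359/2112309 + 33313) - 149441)) - 109083 = 1/(316880 + (70348420358/2112309 - 149441)) - 109083 = 1/(316880 - 245317148911/2112309) - 109083 = 1/(424031327009/2112309) - 109083 = 2112309/424031327009 - 109083 = -46254609242010438/424031327009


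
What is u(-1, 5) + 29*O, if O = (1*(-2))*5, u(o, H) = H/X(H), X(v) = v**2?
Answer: -1449/5 ≈ -289.80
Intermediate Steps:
u(o, H) = 1/H (u(o, H) = H/(H**2) = H/H**2 = 1/H)
O = -10 (O = -2*5 = -10)
u(-1, 5) + 29*O = 1/5 + 29*(-10) = 1/5 - 290 = -1449/5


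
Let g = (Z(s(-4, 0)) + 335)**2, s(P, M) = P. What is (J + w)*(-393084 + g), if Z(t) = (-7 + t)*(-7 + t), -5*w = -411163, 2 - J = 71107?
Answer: -10301264424/5 ≈ -2.0603e+9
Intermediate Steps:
J = -71105 (J = 2 - 1*71107 = 2 - 71107 = -71105)
w = 411163/5 (w = -1/5*(-411163) = 411163/5 ≈ 82233.)
Z(t) = (-7 + t)**2
g = 207936 (g = ((-7 - 4)**2 + 335)**2 = ((-11)**2 + 335)**2 = (121 + 335)**2 = 456**2 = 207936)
(J + w)*(-393084 + g) = (-71105 + 411163/5)*(-393084 + 207936) = (55638/5)*(-185148) = -10301264424/5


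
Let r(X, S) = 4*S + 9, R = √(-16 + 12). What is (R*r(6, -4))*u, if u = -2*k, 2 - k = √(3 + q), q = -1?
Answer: 28*I*(2 - √2) ≈ 16.402*I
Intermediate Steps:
R = 2*I (R = √(-4) = 2*I ≈ 2.0*I)
k = 2 - √2 (k = 2 - √(3 - 1) = 2 - √2 ≈ 0.58579)
r(X, S) = 9 + 4*S
u = -4 + 2*√2 (u = -2*(2 - √2) = -4 + 2*√2 ≈ -1.1716)
(R*r(6, -4))*u = ((2*I)*(9 + 4*(-4)))*(-4 + 2*√2) = ((2*I)*(9 - 16))*(-4 + 2*√2) = ((2*I)*(-7))*(-4 + 2*√2) = (-14*I)*(-4 + 2*√2) = -14*I*(-4 + 2*√2)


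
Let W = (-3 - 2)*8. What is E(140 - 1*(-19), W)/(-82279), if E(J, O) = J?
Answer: -159/82279 ≈ -0.0019324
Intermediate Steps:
W = -40 (W = -5*8 = -40)
E(140 - 1*(-19), W)/(-82279) = (140 - 1*(-19))/(-82279) = (140 + 19)*(-1/82279) = 159*(-1/82279) = -159/82279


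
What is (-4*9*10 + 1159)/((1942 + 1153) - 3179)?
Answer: -799/84 ≈ -9.5119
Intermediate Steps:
(-4*9*10 + 1159)/((1942 + 1153) - 3179) = (-36*10 + 1159)/(3095 - 3179) = (-360 + 1159)/(-84) = 799*(-1/84) = -799/84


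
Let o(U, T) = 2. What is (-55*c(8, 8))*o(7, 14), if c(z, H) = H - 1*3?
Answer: -550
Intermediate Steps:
c(z, H) = -3 + H (c(z, H) = H - 3 = -3 + H)
(-55*c(8, 8))*o(7, 14) = -55*(-3 + 8)*2 = -55*5*2 = -275*2 = -550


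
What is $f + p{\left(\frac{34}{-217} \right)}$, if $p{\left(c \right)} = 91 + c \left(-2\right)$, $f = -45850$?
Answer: $- \frac{9929635}{217} \approx -45759.0$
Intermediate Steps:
$p{\left(c \right)} = 91 - 2 c$
$f + p{\left(\frac{34}{-217} \right)} = -45850 + \left(91 - 2 \frac{34}{-217}\right) = -45850 + \left(91 - 2 \cdot 34 \left(- \frac{1}{217}\right)\right) = -45850 + \left(91 - - \frac{68}{217}\right) = -45850 + \left(91 + \frac{68}{217}\right) = -45850 + \frac{19815}{217} = - \frac{9929635}{217}$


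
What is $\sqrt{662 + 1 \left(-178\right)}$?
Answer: $22$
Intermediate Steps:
$\sqrt{662 + 1 \left(-178\right)} = \sqrt{662 - 178} = \sqrt{484} = 22$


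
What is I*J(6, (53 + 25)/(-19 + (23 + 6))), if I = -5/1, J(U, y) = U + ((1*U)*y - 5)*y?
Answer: -8301/5 ≈ -1660.2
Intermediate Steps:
J(U, y) = U + y*(-5 + U*y) (J(U, y) = U + (U*y - 5)*y = U + (-5 + U*y)*y = U + y*(-5 + U*y))
I = -5 (I = -5*1 = -5)
I*J(6, (53 + 25)/(-19 + (23 + 6))) = -5*(6 - 5*(53 + 25)/(-19 + (23 + 6)) + 6*((53 + 25)/(-19 + (23 + 6)))**2) = -5*(6 - 390/(-19 + 29) + 6*(78/(-19 + 29))**2) = -5*(6 - 390/10 + 6*(78/10)**2) = -5*(6 - 390/10 + 6*(78*(1/10))**2) = -5*(6 - 5*39/5 + 6*(39/5)**2) = -5*(6 - 39 + 6*(1521/25)) = -5*(6 - 39 + 9126/25) = -5*8301/25 = -8301/5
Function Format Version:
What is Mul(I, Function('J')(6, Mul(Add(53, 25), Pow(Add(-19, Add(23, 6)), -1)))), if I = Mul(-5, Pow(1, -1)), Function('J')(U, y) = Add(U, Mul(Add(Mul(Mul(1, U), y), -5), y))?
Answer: Rational(-8301, 5) ≈ -1660.2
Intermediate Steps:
Function('J')(U, y) = Add(U, Mul(y, Add(-5, Mul(U, y)))) (Function('J')(U, y) = Add(U, Mul(Add(Mul(U, y), -5), y)) = Add(U, Mul(Add(-5, Mul(U, y)), y)) = Add(U, Mul(y, Add(-5, Mul(U, y)))))
I = -5 (I = Mul(-5, 1) = -5)
Mul(I, Function('J')(6, Mul(Add(53, 25), Pow(Add(-19, Add(23, 6)), -1)))) = Mul(-5, Add(6, Mul(-5, Mul(Add(53, 25), Pow(Add(-19, Add(23, 6)), -1))), Mul(6, Pow(Mul(Add(53, 25), Pow(Add(-19, Add(23, 6)), -1)), 2)))) = Mul(-5, Add(6, Mul(-5, Mul(78, Pow(Add(-19, 29), -1))), Mul(6, Pow(Mul(78, Pow(Add(-19, 29), -1)), 2)))) = Mul(-5, Add(6, Mul(-5, Mul(78, Pow(10, -1))), Mul(6, Pow(Mul(78, Pow(10, -1)), 2)))) = Mul(-5, Add(6, Mul(-5, Mul(78, Rational(1, 10))), Mul(6, Pow(Mul(78, Rational(1, 10)), 2)))) = Mul(-5, Add(6, Mul(-5, Rational(39, 5)), Mul(6, Pow(Rational(39, 5), 2)))) = Mul(-5, Add(6, -39, Mul(6, Rational(1521, 25)))) = Mul(-5, Add(6, -39, Rational(9126, 25))) = Mul(-5, Rational(8301, 25)) = Rational(-8301, 5)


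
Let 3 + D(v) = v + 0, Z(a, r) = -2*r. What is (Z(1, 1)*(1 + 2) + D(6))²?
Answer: 9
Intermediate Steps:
D(v) = -3 + v (D(v) = -3 + (v + 0) = -3 + v)
(Z(1, 1)*(1 + 2) + D(6))² = ((-2*1)*(1 + 2) + (-3 + 6))² = (-2*3 + 3)² = (-6 + 3)² = (-3)² = 9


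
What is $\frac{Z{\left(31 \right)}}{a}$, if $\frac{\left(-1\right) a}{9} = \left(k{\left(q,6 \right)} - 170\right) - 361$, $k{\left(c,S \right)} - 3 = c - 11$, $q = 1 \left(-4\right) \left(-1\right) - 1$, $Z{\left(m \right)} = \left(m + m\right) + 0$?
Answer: $\frac{31}{2412} \approx 0.012852$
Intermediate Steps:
$Z{\left(m \right)} = 2 m$ ($Z{\left(m \right)} = 2 m + 0 = 2 m$)
$q = 3$ ($q = \left(-4\right) \left(-1\right) - 1 = 4 - 1 = 3$)
$k{\left(c,S \right)} = -8 + c$ ($k{\left(c,S \right)} = 3 + \left(c - 11\right) = 3 + \left(-11 + c\right) = -8 + c$)
$a = 4824$ ($a = - 9 \left(\left(\left(-8 + 3\right) - 170\right) - 361\right) = - 9 \left(\left(-5 - 170\right) - 361\right) = - 9 \left(-175 - 361\right) = \left(-9\right) \left(-536\right) = 4824$)
$\frac{Z{\left(31 \right)}}{a} = \frac{2 \cdot 31}{4824} = 62 \cdot \frac{1}{4824} = \frac{31}{2412}$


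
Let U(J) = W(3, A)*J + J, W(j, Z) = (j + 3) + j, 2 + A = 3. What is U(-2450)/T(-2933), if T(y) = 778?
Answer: -12250/389 ≈ -31.491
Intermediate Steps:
A = 1 (A = -2 + 3 = 1)
W(j, Z) = 3 + 2*j (W(j, Z) = (3 + j) + j = 3 + 2*j)
U(J) = 10*J (U(J) = (3 + 2*3)*J + J = (3 + 6)*J + J = 9*J + J = 10*J)
U(-2450)/T(-2933) = (10*(-2450))/778 = -24500*1/778 = -12250/389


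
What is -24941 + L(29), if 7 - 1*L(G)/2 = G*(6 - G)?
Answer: -23593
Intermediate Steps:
L(G) = 14 - 2*G*(6 - G)
-24941 + L(29) = -24941 + (14 - 12*29 + 2*29²) = -24941 + (14 - 348 + 2*841) = -24941 + (14 - 348 + 1682) = -24941 + 1348 = -23593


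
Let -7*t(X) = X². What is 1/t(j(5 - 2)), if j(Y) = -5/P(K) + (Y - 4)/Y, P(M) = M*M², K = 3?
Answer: -729/28 ≈ -26.036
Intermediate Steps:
P(M) = M³
j(Y) = -5/27 + (-4 + Y)/Y (j(Y) = -5/(3³) + (Y - 4)/Y = -5/27 + (-4 + Y)/Y)
t(X) = -X²/7
1/t(j(5 - 2)) = 1/(-(22/27 - 4/(5 - 2))²/7) = 1/(-(22/27 - 4/3)²/7) = 1/(-(-14/27)²/7) = 1/(-⅐*196/729) = 1/(-28/729) = -729/28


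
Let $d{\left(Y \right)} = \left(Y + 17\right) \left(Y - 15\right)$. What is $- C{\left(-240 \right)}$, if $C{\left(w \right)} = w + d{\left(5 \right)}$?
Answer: $460$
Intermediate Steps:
$d{\left(Y \right)} = \left(-15 + Y\right) \left(17 + Y\right)$ ($d{\left(Y \right)} = \left(17 + Y\right) \left(-15 + Y\right) = \left(-15 + Y\right) \left(17 + Y\right)$)
$C{\left(w \right)} = -220 + w$ ($C{\left(w \right)} = w + \left(-255 + 5^{2} + 2 \cdot 5\right) = w + \left(-255 + 25 + 10\right) = w - 220 = -220 + w$)
$- C{\left(-240 \right)} = - (-220 - 240) = \left(-1\right) \left(-460\right) = 460$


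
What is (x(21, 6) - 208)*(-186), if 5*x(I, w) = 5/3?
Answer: 38626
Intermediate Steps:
x(I, w) = ⅓ (x(I, w) = (5/3)/5 = (5*(⅓))/5 = (⅕)*(5/3) = ⅓)
(x(21, 6) - 208)*(-186) = (⅓ - 208)*(-186) = -623/3*(-186) = 38626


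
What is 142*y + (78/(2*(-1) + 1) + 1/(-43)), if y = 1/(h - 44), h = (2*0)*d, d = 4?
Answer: -76863/946 ≈ -81.250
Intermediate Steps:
h = 0 (h = (2*0)*4 = 0*4 = 0)
y = -1/44 (y = 1/(0 - 44) = 1/(-44) = -1/44 ≈ -0.022727)
142*y + (78/(2*(-1) + 1) + 1/(-43)) = 142*(-1/44) + (78/(2*(-1) + 1) + 1/(-43)) = -71/22 + (78/(-2 + 1) + 1*(-1/43)) = -71/22 + (78/(-1) - 1/43) = -71/22 + (78*(-1) - 1/43) = -71/22 + (-78 - 1/43) = -71/22 - 3355/43 = -76863/946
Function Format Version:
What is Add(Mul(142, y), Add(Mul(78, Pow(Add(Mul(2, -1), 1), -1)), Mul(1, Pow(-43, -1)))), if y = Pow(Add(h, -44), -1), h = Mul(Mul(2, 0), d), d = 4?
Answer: Rational(-76863, 946) ≈ -81.250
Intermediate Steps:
h = 0 (h = Mul(Mul(2, 0), 4) = Mul(0, 4) = 0)
y = Rational(-1, 44) (y = Pow(Add(0, -44), -1) = Pow(-44, -1) = Rational(-1, 44) ≈ -0.022727)
Add(Mul(142, y), Add(Mul(78, Pow(Add(Mul(2, -1), 1), -1)), Mul(1, Pow(-43, -1)))) = Add(Mul(142, Rational(-1, 44)), Add(Mul(78, Pow(Add(Mul(2, -1), 1), -1)), Mul(1, Pow(-43, -1)))) = Add(Rational(-71, 22), Add(Mul(78, Pow(Add(-2, 1), -1)), Mul(1, Rational(-1, 43)))) = Add(Rational(-71, 22), Add(Mul(78, Pow(-1, -1)), Rational(-1, 43))) = Add(Rational(-71, 22), Add(Mul(78, -1), Rational(-1, 43))) = Add(Rational(-71, 22), Add(-78, Rational(-1, 43))) = Add(Rational(-71, 22), Rational(-3355, 43)) = Rational(-76863, 946)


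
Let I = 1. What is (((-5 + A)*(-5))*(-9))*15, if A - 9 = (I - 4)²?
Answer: 8775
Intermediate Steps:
A = 18 (A = 9 + (1 - 4)² = 9 + (-3)² = 9 + 9 = 18)
(((-5 + A)*(-5))*(-9))*15 = (((-5 + 18)*(-5))*(-9))*15 = ((13*(-5))*(-9))*15 = -65*(-9)*15 = 585*15 = 8775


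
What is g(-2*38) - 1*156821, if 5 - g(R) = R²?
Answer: -162592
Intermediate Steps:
g(R) = 5 - R²
g(-2*38) - 1*156821 = (5 - (-2*38)²) - 1*156821 = (5 - 1*(-76)²) - 156821 = (5 - 1*5776) - 156821 = (5 - 5776) - 156821 = -5771 - 156821 = -162592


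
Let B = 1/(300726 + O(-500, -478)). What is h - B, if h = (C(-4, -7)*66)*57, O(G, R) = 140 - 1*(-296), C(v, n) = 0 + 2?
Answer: 2265942887/301162 ≈ 7524.0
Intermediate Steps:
C(v, n) = 2
O(G, R) = 436 (O(G, R) = 140 + 296 = 436)
h = 7524 (h = (2*66)*57 = 132*57 = 7524)
B = 1/301162 (B = 1/(300726 + 436) = 1/301162 ≈ 3.3205e-6)
h - B = 7524 - 1*1/301162 = 7524 - 1/301162 = 2265942887/301162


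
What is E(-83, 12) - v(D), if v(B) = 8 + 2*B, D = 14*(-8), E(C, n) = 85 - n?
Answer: 289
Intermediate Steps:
D = -112
E(-83, 12) - v(D) = (85 - 1*12) - (8 + 2*(-112)) = (85 - 12) - (8 - 224) = 73 - 1*(-216) = 73 + 216 = 289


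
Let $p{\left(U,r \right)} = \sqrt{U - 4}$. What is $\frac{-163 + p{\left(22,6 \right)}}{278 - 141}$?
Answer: $- \frac{163}{137} + \frac{3 \sqrt{2}}{137} \approx -1.1588$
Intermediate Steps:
$p{\left(U,r \right)} = \sqrt{-4 + U}$
$\frac{-163 + p{\left(22,6 \right)}}{278 - 141} = \frac{-163 + \sqrt{-4 + 22}}{278 - 141} = \frac{-163 + \sqrt{18}}{137} = \left(-163 + 3 \sqrt{2}\right) \frac{1}{137} = - \frac{163}{137} + \frac{3 \sqrt{2}}{137}$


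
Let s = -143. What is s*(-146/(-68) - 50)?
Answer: 232661/34 ≈ 6843.0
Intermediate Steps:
s*(-146/(-68) - 50) = -143*(-146/(-68) - 50) = -143*(-146*(-1/68) - 50) = -143*(73/34 - 50) = -143*(-1627/34) = 232661/34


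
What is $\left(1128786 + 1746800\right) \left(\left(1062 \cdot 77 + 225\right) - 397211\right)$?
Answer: $-906419214232$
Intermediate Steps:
$\left(1128786 + 1746800\right) \left(\left(1062 \cdot 77 + 225\right) - 397211\right) = 2875586 \left(\left(81774 + 225\right) - 397211\right) = 2875586 \left(81999 - 397211\right) = 2875586 \left(-315212\right) = -906419214232$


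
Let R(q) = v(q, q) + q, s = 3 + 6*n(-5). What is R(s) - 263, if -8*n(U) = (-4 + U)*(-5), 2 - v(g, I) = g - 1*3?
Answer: -258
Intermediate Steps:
v(g, I) = 5 - g (v(g, I) = 2 - (g - 1*3) = 2 - (g - 3) = 2 - (-3 + g) = 2 + (3 - g) = 5 - g)
n(U) = -5/2 + 5*U/8 (n(U) = -(-4 + U)*(-5)/8 = -(20 - 5*U)/8 = -5/2 + 5*U/8)
s = -123/4 (s = 3 + 6*(-5/2 + (5/8)*(-5)) = 3 + 6*(-5/2 - 25/8) = 3 + 6*(-45/8) = 3 - 135/4 = -123/4 ≈ -30.750)
R(q) = 5 (R(q) = (5 - q) + q = 5)
R(s) - 263 = 5 - 263 = -258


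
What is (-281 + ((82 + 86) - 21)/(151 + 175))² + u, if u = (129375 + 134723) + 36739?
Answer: 40336501693/106276 ≈ 3.7955e+5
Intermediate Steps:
u = 300837 (u = 264098 + 36739 = 300837)
(-281 + ((82 + 86) - 21)/(151 + 175))² + u = (-281 + ((82 + 86) - 21)/(151 + 175))² + 300837 = (-281 + (168 - 21)/326)² + 300837 = (-281 + 147*(1/326))² + 300837 = (-281 + 147/326)² + 300837 = (-91459/326)² + 300837 = 8364748681/106276 + 300837 = 40336501693/106276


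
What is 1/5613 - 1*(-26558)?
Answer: 149070055/5613 ≈ 26558.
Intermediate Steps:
1/5613 - 1*(-26558) = 1/5613 + 26558 = 149070055/5613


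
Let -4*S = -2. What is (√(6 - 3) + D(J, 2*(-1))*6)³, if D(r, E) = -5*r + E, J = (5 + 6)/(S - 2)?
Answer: 9000784 + 129795*√3 ≈ 9.2256e+6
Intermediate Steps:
S = ½ (S = -¼*(-2) = ½ ≈ 0.50000)
J = -22/3 (J = (5 + 6)/(½ - 2) = 11/(-3/2) = 11*(-⅔) = -22/3 ≈ -7.3333)
D(r, E) = E - 5*r
(√(6 - 3) + D(J, 2*(-1))*6)³ = (√(6 - 3) + (2*(-1) - 5*(-22/3))*6)³ = (√3 + (-2 + 110/3)*6)³ = (√3 + (104/3)*6)³ = (√3 + 208)³ = (208 + √3)³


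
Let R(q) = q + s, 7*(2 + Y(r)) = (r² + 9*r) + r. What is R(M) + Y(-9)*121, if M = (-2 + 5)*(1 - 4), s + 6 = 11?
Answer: -2811/7 ≈ -401.57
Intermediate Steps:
s = 5 (s = -6 + 11 = 5)
Y(r) = -2 + r²/7 + 10*r/7 (Y(r) = -2 + ((r² + 9*r) + r)/7 = -2 + (r² + 10*r)/7 = -2 + (r²/7 + 10*r/7) = -2 + r²/7 + 10*r/7)
M = -9 (M = 3*(-3) = -9)
R(q) = 5 + q (R(q) = q + 5 = 5 + q)
R(M) + Y(-9)*121 = (5 - 9) + (-2 + (⅐)*(-9)² + (10/7)*(-9))*121 = -4 + (-2 + (⅐)*81 - 90/7)*121 = -4 + (-2 + 81/7 - 90/7)*121 = -4 - 23/7*121 = -4 - 2783/7 = -2811/7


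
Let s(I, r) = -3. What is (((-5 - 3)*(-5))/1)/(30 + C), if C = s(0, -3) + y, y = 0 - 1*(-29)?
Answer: 5/7 ≈ 0.71429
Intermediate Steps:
y = 29 (y = 0 + 29 = 29)
C = 26 (C = -3 + 29 = 26)
(((-5 - 3)*(-5))/1)/(30 + C) = (((-5 - 3)*(-5))/1)/(30 + 26) = (-8*(-5)*1)/56 = (40*1)*(1/56) = 40*(1/56) = 5/7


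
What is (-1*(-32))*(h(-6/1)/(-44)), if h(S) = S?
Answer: 48/11 ≈ 4.3636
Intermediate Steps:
(-1*(-32))*(h(-6/1)/(-44)) = (-1*(-32))*(-6/1/(-44)) = 32*(-6*1*(-1/44)) = 32*(-6*(-1/44)) = 32*(3/22) = 48/11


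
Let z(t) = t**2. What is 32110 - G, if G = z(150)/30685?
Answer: 197054570/6137 ≈ 32109.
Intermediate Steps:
G = 4500/6137 (G = 150**2/30685 = 22500*(1/30685) = 4500/6137 ≈ 0.73326)
32110 - G = 32110 - 1*4500/6137 = 32110 - 4500/6137 = 197054570/6137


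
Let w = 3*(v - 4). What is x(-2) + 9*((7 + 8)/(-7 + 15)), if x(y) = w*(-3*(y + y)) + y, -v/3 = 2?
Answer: -2761/8 ≈ -345.13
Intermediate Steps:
v = -6 (v = -3*2 = -6)
w = -30 (w = 3*(-6 - 4) = 3*(-10) = -30)
x(y) = 181*y (x(y) = -(-90)*(y + y) + y = -(-90)*2*y + y = -(-180)*y + y = 180*y + y = 181*y)
x(-2) + 9*((7 + 8)/(-7 + 15)) = 181*(-2) + 9*((7 + 8)/(-7 + 15)) = -362 + 9*(15/8) = -362 + 135/8 = -2761/8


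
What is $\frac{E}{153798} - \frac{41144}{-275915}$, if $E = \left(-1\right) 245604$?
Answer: $- \frac{73666622}{50881505} \approx -1.4478$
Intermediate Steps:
$E = -245604$
$\frac{E}{153798} - \frac{41144}{-275915} = - \frac{245604}{153798} - \frac{41144}{-275915} = \left(-245604\right) \frac{1}{153798} - - \frac{296}{1985} = - \frac{40934}{25633} + \frac{296}{1985} = - \frac{73666622}{50881505}$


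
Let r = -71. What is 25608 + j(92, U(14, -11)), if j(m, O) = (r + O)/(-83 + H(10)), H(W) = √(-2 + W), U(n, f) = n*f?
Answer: 176227323/6881 + 450*√2/6881 ≈ 25611.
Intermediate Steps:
U(n, f) = f*n
j(m, O) = (-71 + O)/(-83 + 2*√2) (j(m, O) = (-71 + O)/(-83 + √(-2 + 10)) = (-71 + O)/(-83 + √8) = (-71 + O)/(-83 + 2*√2))
25608 + j(92, U(14, -11)) = 25608 - (-71 - 11*14)/(83 - 2*√2) = 25608 - (-71 - 154)/(83 - 2*√2) = 25608 - 1*(-225)/(83 - 2*√2) = 25608 + 225/(83 - 2*√2)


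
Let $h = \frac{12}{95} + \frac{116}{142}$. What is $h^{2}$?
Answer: $\frac{40475044}{45495025} \approx 0.88966$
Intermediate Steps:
$h = \frac{6362}{6745}$ ($h = 12 \cdot \frac{1}{95} + 116 \cdot \frac{1}{142} = \frac{12}{95} + \frac{58}{71} = \frac{6362}{6745} \approx 0.94322$)
$h^{2} = \left(\frac{6362}{6745}\right)^{2} = \frac{40475044}{45495025}$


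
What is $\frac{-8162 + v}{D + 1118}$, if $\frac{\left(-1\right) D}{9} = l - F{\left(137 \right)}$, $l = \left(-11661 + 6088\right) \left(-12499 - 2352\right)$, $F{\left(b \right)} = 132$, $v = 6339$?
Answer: $\frac{1823}{744879301} \approx 2.4474 \cdot 10^{-6}$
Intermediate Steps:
$l = 82764623$ ($l = \left(-5573\right) \left(-14851\right) = 82764623$)
$D = -744880419$ ($D = - 9 \left(82764623 - 132\right) = \left(-9\right) 82764491 = -744880419$)
$\frac{-8162 + v}{D + 1118} = \frac{-8162 + 6339}{-744880419 + 1118} = - \frac{1823}{-744879301} = \left(-1823\right) \left(- \frac{1}{744879301}\right) = \frac{1823}{744879301}$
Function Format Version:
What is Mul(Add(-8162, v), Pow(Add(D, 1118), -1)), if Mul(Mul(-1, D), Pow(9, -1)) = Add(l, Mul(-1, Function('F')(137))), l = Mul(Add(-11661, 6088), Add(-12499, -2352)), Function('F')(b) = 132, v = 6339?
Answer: Rational(1823, 744879301) ≈ 2.4474e-6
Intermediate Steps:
l = 82764623 (l = Mul(-5573, -14851) = 82764623)
D = -744880419 (D = Mul(-9, Add(82764623, Mul(-1, 132))) = Mul(-9, Add(82764623, -132)) = Mul(-9, 82764491) = -744880419)
Mul(Add(-8162, v), Pow(Add(D, 1118), -1)) = Mul(Add(-8162, 6339), Pow(Add(-744880419, 1118), -1)) = Mul(-1823, Pow(-744879301, -1)) = Mul(-1823, Rational(-1, 744879301)) = Rational(1823, 744879301)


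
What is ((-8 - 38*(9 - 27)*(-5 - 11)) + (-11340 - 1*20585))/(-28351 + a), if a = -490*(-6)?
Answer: 42877/25411 ≈ 1.6873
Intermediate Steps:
a = 2940
((-8 - 38*(9 - 27)*(-5 - 11)) + (-11340 - 1*20585))/(-28351 + a) = ((-8 - 38*(9 - 27)*(-5 - 11)) + (-11340 - 1*20585))/(-28351 + 2940) = ((-8 - (-684)*(-16)) + (-11340 - 20585))/(-25411) = ((-8 - 38*288) - 31925)*(-1/25411) = ((-8 - 10944) - 31925)*(-1/25411) = (-10952 - 31925)*(-1/25411) = -42877*(-1/25411) = 42877/25411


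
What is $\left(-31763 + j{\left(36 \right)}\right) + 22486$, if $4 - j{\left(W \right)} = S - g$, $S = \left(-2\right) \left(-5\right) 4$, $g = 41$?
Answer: $-9272$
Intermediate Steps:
$S = 40$ ($S = 10 \cdot 4 = 40$)
$j{\left(W \right)} = 5$ ($j{\left(W \right)} = 4 - \left(40 - 41\right) = 4 - -1 = 4 + 1 = 5$)
$\left(-31763 + j{\left(36 \right)}\right) + 22486 = \left(-31763 + 5\right) + 22486 = -31758 + 22486 = -9272$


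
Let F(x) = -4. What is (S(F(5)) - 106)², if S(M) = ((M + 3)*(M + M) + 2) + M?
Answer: 10000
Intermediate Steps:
S(M) = 2 + M + 2*M*(3 + M) (S(M) = ((3 + M)*(2*M) + 2) + M = (2*M*(3 + M) + 2) + M = (2 + 2*M*(3 + M)) + M = 2 + M + 2*M*(3 + M))
(S(F(5)) - 106)² = ((2 + 2*(-4)² + 7*(-4)) - 106)² = ((2 + 2*16 - 28) - 106)² = ((2 + 32 - 28) - 106)² = (6 - 106)² = (-100)² = 10000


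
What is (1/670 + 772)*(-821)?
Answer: -424654861/670 ≈ -6.3381e+5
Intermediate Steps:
(1/670 + 772)*(-821) = (517241/670)*(-821) = -424654861/670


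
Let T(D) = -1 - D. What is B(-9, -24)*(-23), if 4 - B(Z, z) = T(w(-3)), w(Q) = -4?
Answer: -23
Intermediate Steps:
B(Z, z) = 1 (B(Z, z) = 4 - (-1 - 1*(-4)) = 4 - (-1 + 4) = 4 - 1*3 = 4 - 3 = 1)
B(-9, -24)*(-23) = 1*(-23) = -23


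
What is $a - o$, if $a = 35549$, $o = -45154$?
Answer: $80703$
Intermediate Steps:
$a - o = 35549 - -45154 = 35549 + 45154 = 80703$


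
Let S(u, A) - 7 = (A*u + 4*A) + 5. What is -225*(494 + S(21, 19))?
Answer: -220725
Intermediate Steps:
S(u, A) = 12 + 4*A + A*u (S(u, A) = 7 + ((A*u + 4*A) + 5) = 7 + ((4*A + A*u) + 5) = 7 + (5 + 4*A + A*u) = 12 + 4*A + A*u)
-225*(494 + S(21, 19)) = -225*(494 + (12 + 4*19 + 19*21)) = -225*(494 + (12 + 76 + 399)) = -225*(494 + 487) = -225*981 = -220725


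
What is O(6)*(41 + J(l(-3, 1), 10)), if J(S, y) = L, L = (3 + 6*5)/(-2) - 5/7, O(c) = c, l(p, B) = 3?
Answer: 999/7 ≈ 142.71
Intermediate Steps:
L = -241/14 (L = (3 + 30)*(-1/2) - 5*1/7 = 33*(-1/2) - 5/7 = -33/2 - 5/7 = -241/14 ≈ -17.214)
J(S, y) = -241/14
O(6)*(41 + J(l(-3, 1), 10)) = 6*(41 - 241/14) = 6*(333/14) = 999/7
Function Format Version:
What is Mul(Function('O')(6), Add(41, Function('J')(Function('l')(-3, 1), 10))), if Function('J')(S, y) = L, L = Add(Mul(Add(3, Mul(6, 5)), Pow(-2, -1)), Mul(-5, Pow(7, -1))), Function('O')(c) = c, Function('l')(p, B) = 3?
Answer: Rational(999, 7) ≈ 142.71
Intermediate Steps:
L = Rational(-241, 14) (L = Add(Mul(Add(3, 30), Rational(-1, 2)), Mul(-5, Rational(1, 7))) = Add(Mul(33, Rational(-1, 2)), Rational(-5, 7)) = Add(Rational(-33, 2), Rational(-5, 7)) = Rational(-241, 14) ≈ -17.214)
Function('J')(S, y) = Rational(-241, 14)
Mul(Function('O')(6), Add(41, Function('J')(Function('l')(-3, 1), 10))) = Mul(6, Add(41, Rational(-241, 14))) = Mul(6, Rational(333, 14)) = Rational(999, 7)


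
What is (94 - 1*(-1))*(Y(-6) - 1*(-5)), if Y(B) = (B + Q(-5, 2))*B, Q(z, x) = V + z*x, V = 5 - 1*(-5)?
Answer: 3895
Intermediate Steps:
V = 10 (V = 5 + 5 = 10)
Q(z, x) = 10 + x*z (Q(z, x) = 10 + z*x = 10 + x*z)
Y(B) = B² (Y(B) = (B + (10 + 2*(-5)))*B = (B + (10 - 10))*B = (B + 0)*B = B*B = B²)
(94 - 1*(-1))*(Y(-6) - 1*(-5)) = (94 - 1*(-1))*((-6)² - 1*(-5)) = (94 + 1)*(36 + 5) = 95*41 = 3895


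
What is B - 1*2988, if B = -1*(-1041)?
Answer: -1947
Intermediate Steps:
B = 1041
B - 1*2988 = 1041 - 1*2988 = 1041 - 2988 = -1947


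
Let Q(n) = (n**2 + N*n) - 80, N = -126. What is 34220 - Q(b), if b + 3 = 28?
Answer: 36825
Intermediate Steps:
b = 25 (b = -3 + 28 = 25)
Q(n) = -80 + n**2 - 126*n (Q(n) = (n**2 - 126*n) - 80 = -80 + n**2 - 126*n)
34220 - Q(b) = 34220 - (-80 + 25**2 - 126*25) = 34220 - (-80 + 625 - 3150) = 34220 - 1*(-2605) = 34220 + 2605 = 36825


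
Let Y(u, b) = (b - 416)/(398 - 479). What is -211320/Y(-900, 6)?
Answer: -1711692/41 ≈ -41749.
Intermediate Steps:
Y(u, b) = 416/81 - b/81 (Y(u, b) = (-416 + b)/(-81) = (-416 + b)*(-1/81) = 416/81 - b/81)
-211320/Y(-900, 6) = -211320/(416/81 - 1/81*6) = -211320/(416/81 - 2/27) = -211320/410/81 = -211320*81/410 = -1711692/41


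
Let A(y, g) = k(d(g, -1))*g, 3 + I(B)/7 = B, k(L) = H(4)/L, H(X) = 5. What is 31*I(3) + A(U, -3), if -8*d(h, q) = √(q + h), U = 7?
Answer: -60*I ≈ -60.0*I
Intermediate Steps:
d(h, q) = -√(h + q)/8 (d(h, q) = -√(q + h)/8 = -√(h + q)/8)
k(L) = 5/L
I(B) = -21 + 7*B
A(y, g) = -40*g/√(-1 + g) (A(y, g) = (5/((-√(g - 1)/8)))*g = (5/((-√(-1 + g)/8)))*g = (5*(-8/√(-1 + g)))*g = (-40/√(-1 + g))*g = -40*g/√(-1 + g))
31*I(3) + A(U, -3) = 31*(-21 + 7*3) - 40*(-3)/√(-1 - 3) = 31*(-21 + 21) - 40*(-3)/√(-4) = 31*0 - 40*(-3)*(-I/2) = 0 - 60*I = -60*I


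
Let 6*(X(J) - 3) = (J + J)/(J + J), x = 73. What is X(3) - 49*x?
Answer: -21443/6 ≈ -3573.8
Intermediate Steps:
X(J) = 19/6 (X(J) = 3 + ((J + J)/(J + J))/6 = 3 + ((2*J)/((2*J)))/6 = 3 + ((2*J)*(1/(2*J)))/6 = 3 + (⅙)*1 = 3 + ⅙ = 19/6)
X(3) - 49*x = 19/6 - 49*73 = 19/6 - 3577 = -21443/6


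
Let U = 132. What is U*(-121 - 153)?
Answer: -36168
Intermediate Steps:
U*(-121 - 153) = 132*(-121 - 153) = 132*(-274) = -36168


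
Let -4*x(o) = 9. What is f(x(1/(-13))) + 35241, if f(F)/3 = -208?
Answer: 34617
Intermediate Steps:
x(o) = -9/4 (x(o) = -¼*9 = -9/4)
f(F) = -624 (f(F) = 3*(-208) = -624)
f(x(1/(-13))) + 35241 = -624 + 35241 = 34617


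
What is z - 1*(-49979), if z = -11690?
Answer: 38289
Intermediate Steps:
z - 1*(-49979) = -11690 - 1*(-49979) = -11690 + 49979 = 38289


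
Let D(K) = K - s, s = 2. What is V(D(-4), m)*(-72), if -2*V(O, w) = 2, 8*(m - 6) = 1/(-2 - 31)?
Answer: 72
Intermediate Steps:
D(K) = -2 + K (D(K) = K - 1*2 = K - 2 = -2 + K)
m = 1583/264 (m = 6 + 1/(8*(-2 - 31)) = 6 + (⅛)/(-33) = 6 + (⅛)*(-1/33) = 6 - 1/264 = 1583/264 ≈ 5.9962)
V(O, w) = -1 (V(O, w) = -½*2 = -1)
V(D(-4), m)*(-72) = -1*(-72) = 72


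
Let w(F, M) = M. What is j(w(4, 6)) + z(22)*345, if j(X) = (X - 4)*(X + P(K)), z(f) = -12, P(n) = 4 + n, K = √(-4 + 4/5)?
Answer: -4120 + 8*I*√5/5 ≈ -4120.0 + 3.5777*I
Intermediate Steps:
K = 4*I*√5/5 (K = √(-4 + 4*(⅕)) = √(-4 + ⅘) = √(-16/5) = 4*I*√5/5 ≈ 1.7889*I)
j(X) = (-4 + X)*(4 + X + 4*I*√5/5) (j(X) = (X - 4)*(X + (4 + 4*I*√5/5)) = (-4 + X)*(4 + X + 4*I*√5/5))
j(w(4, 6)) + z(22)*345 = (-16 + 6² - 16*I*√5/5 + (⅘)*I*6*√5) - 12*345 = (-16 + 36 - 16*I*√5/5 + 24*I*√5/5) - 4140 = (20 + 8*I*√5/5) - 4140 = -4120 + 8*I*√5/5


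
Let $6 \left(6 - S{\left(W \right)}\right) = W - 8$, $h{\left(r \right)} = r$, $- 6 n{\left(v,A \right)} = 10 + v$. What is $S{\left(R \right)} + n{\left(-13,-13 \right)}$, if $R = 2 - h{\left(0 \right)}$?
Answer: $\frac{15}{2} \approx 7.5$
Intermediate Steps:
$n{\left(v,A \right)} = - \frac{5}{3} - \frac{v}{6}$ ($n{\left(v,A \right)} = - \frac{10 + v}{6} = - \frac{5}{3} - \frac{v}{6}$)
$R = 2$ ($R = 2 - 0 = 2 + 0 = 2$)
$S{\left(W \right)} = \frac{22}{3} - \frac{W}{6}$ ($S{\left(W \right)} = 6 - \frac{W - 8}{6} = 6 - \frac{-8 + W}{6} = 6 - \left(- \frac{4}{3} + \frac{W}{6}\right) = \frac{22}{3} - \frac{W}{6}$)
$S{\left(R \right)} + n{\left(-13,-13 \right)} = \left(\frac{22}{3} - \frac{1}{3}\right) - - \frac{1}{2} = \left(\frac{22}{3} - \frac{1}{3}\right) + \left(- \frac{5}{3} + \frac{13}{6}\right) = 7 + \frac{1}{2} = \frac{15}{2}$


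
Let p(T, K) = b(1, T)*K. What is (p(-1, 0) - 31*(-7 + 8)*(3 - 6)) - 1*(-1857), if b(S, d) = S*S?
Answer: 1950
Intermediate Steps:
b(S, d) = S²
p(T, K) = K (p(T, K) = 1²*K = 1*K = K)
(p(-1, 0) - 31*(-7 + 8)*(3 - 6)) - 1*(-1857) = (0 - 31*(-7 + 8)*(3 - 6)) - 1*(-1857) = (0 - 31*(-3)) + 1857 = (0 + 93) + 1857 = 93 + 1857 = 1950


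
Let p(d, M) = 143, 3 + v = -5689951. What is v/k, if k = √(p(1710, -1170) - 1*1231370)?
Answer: 5689954*I*√136803/410409 ≈ 5127.9*I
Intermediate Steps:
v = -5689954 (v = -3 - 5689951 = -5689954)
k = 3*I*√136803 (k = √(143 - 1*1231370) = √(143 - 1231370) = √(-1231227) = 3*I*√136803 ≈ 1109.6*I)
v/k = -5689954*(-I*√136803/410409) = -(-5689954)*I*√136803/410409 = 5689954*I*√136803/410409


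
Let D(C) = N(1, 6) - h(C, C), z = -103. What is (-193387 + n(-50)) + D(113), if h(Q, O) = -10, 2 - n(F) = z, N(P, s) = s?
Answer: -193266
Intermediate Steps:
n(F) = 105 (n(F) = 2 - 1*(-103) = 2 + 103 = 105)
D(C) = 16 (D(C) = 6 - 1*(-10) = 6 + 10 = 16)
(-193387 + n(-50)) + D(113) = (-193387 + 105) + 16 = -193282 + 16 = -193266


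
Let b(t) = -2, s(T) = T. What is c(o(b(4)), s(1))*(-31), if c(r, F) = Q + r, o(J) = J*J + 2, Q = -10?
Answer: 124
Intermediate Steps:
o(J) = 2 + J**2 (o(J) = J**2 + 2 = 2 + J**2)
c(r, F) = -10 + r
c(o(b(4)), s(1))*(-31) = (-10 + (2 + (-2)**2))*(-31) = (-10 + (2 + 4))*(-31) = (-10 + 6)*(-31) = -4*(-31) = 124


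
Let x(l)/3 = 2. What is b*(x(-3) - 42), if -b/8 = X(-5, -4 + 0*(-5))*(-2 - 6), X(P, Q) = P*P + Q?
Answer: -48384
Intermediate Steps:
X(P, Q) = Q + P² (X(P, Q) = P² + Q = Q + P²)
x(l) = 6 (x(l) = 3*2 = 6)
b = 1344 (b = -8*((-4 + 0*(-5)) + (-5)²)*(-2 - 6) = -8*((-4 + 0) + 25)*(-8) = -8*(-4 + 25)*(-8) = -168*(-8) = -8*(-168) = 1344)
b*(x(-3) - 42) = 1344*(6 - 42) = 1344*(-36) = -48384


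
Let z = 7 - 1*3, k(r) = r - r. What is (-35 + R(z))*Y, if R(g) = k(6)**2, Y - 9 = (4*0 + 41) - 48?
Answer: -70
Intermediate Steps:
k(r) = 0
z = 4 (z = 7 - 3 = 4)
Y = 2 (Y = 9 + ((4*0 + 41) - 48) = 9 + ((0 + 41) - 48) = 9 + (41 - 48) = 9 - 7 = 2)
R(g) = 0 (R(g) = 0**2 = 0)
(-35 + R(z))*Y = (-35 + 0)*2 = -35*2 = -70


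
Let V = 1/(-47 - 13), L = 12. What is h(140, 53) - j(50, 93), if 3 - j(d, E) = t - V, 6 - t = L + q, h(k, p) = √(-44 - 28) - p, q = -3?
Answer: -3539/60 + 6*I*√2 ≈ -58.983 + 8.4853*I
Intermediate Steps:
h(k, p) = -p + 6*I*√2 (h(k, p) = √(-72) - p = 6*I*√2 - p = -p + 6*I*√2)
t = -3 (t = 6 - (12 - 3) = 6 - 1*9 = 6 - 9 = -3)
V = -1/60 (V = 1/(-60) = -1/60 ≈ -0.016667)
j(d, E) = 359/60 (j(d, E) = 3 - (-3 - 1*(-1/60)) = 3 - (-3 + 1/60) = 3 - 1*(-179/60) = 3 + 179/60 = 359/60)
h(140, 53) - j(50, 93) = (-1*53 + 6*I*√2) - 1*359/60 = (-53 + 6*I*√2) - 359/60 = -3539/60 + 6*I*√2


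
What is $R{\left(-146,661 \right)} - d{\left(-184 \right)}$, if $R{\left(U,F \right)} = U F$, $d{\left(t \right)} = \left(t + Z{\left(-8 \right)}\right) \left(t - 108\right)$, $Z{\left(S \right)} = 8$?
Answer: $-147898$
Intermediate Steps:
$d{\left(t \right)} = \left(-108 + t\right) \left(8 + t\right)$ ($d{\left(t \right)} = \left(t + 8\right) \left(t - 108\right) = \left(8 + t\right) \left(-108 + t\right) = \left(-108 + t\right) \left(8 + t\right)$)
$R{\left(U,F \right)} = F U$
$R{\left(-146,661 \right)} - d{\left(-184 \right)} = 661 \left(-146\right) - \left(-864 + \left(-184\right)^{2} - -18400\right) = -96506 - \left(-864 + 33856 + 18400\right) = -96506 - 51392 = -147898$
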